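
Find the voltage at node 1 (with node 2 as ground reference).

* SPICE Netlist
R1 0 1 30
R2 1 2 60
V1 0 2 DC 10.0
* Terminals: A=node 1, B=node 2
Nodal analysis, taking node 2 as the 0 V reference.
Source V1 fixes V_0 = 10 V.
KCL at each unknown node (sum of currents leaving = 0; resistances in Ω):
  Node 1: (V_1 - 10)/30 + (V_1 - 0)/60 = 0
Collecting terms: 0.05 × V_1 = 0.3333  =>  V_1 = 6.667 V
The requested potential is V_1 = 6.667 V.

Final answer: V_1 = 6.667 V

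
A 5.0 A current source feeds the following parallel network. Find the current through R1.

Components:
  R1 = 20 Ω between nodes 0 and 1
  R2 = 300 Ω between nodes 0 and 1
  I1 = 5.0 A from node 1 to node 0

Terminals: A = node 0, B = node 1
All resistors sit directly between nodes 0 and 1, so they are in parallel and share one voltage V; the full source current 5 A splits among them.
1/R_par = 1/20 + 1/300 = 0.05333 S  =>  R_par = 18.75 Ω
V = I × R_par = 5 × 18.75 = 93.75 V
I_R1 = V/R1 = 93.75/20 = 4.688 A

Final answer: 4.688 A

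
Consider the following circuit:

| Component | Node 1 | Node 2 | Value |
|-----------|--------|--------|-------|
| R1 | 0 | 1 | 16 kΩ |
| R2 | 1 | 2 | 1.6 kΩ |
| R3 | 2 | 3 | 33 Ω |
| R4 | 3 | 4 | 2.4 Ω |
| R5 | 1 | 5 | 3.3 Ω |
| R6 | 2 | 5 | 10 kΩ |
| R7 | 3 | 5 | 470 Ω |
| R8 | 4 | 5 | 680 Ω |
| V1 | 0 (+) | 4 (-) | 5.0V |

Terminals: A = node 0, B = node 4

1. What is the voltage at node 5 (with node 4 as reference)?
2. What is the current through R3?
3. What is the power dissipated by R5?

Nodal analysis, taking node 4 as the 0 V reference.
Source V1 fixes V_0 = 5 V.
KCL at each unknown node (sum of currents leaving = 0; resistances in Ω):
  Node 1: (V_1 - 5)/16000 + (V_1 - V_2)/1600 + (V_1 - V_5)/3.3 = 0
  Node 2: (V_2 - V_1)/1600 + (V_2 - V_3)/33 + (V_2 - V_5)/10000 = 0
  Node 3: (V_3 - V_2)/33 + (V_3 - 0)/2.4 + (V_3 - V_5)/470 = 0
  Node 5: (V_5 - V_1)/3.3 + (V_5 - V_2)/10000 + (V_5 - V_3)/470 + (V_5 - 0)/680 = 0
Collecting terms (coefficients in siemens):
  0.3037·V_1 - 0.000625·V_2 - 0.303·V_5 = 0.0003125
  0.03103·V_2 - 0.000625·V_1 - 0.0303·V_3 - 0.0001·V_5 = 0
  0.4491·V_3 - 0.0303·V_2 - 0.002128·V_5 = 0
  0.3067·V_5 - 0.303·V_1 - 0.0001·V_2 - 0.002128·V_3 = 0
Solving these 4 simultaneous equations (Gaussian elimination) gives:
  V_1 = 0.07258 V, V_2 = 0.002168 V, V_3 = 0.000486 V, V_5 = 0.07171 V
Part 1:
  Read off the nodal solution: V_5 = 0.07171 V
Part 2:
  I_R3 = (V_2 - V_3)/R3 = (0.002168 - 0.000486)/33 = 0.00005096 A
  Magnitude: I_R3 = 0.00005096 A
Part 3:
  I_R5 = (V_1 - V_5)/R5 = (0.07258 - 0.07171)/3.3 = 0.000264 A
  P_R5 = I_R5² × R5 = (0.000264)² × 3.3 = 0.0000002299 W

Final answers:
1. V_5 = 0.07171 V
2. I_R3 = 5.096e-05 A
3. P_R5 = 2.299e-07 W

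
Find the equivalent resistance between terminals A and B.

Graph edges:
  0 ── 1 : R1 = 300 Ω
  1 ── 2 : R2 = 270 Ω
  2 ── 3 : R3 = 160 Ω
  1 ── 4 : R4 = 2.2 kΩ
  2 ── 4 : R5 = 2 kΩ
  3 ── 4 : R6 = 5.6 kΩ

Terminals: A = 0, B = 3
The network is not a plain series/parallel combination. Inject a 1 A test current into terminal A (node 0) and return it from terminal B (node 3); then R_eq = V_A / (1 A).
Nodal analysis, taking node 3 as the 0 V reference.
Current source I_test pushes 1 A into node 0 and draws it out of node 3.
KCL at each unknown node (sum of currents leaving = 0; resistances in Ω):
  Node 0: (V_0 - V_1)/300 - 1 = 0
  Node 1: (V_1 - V_0)/300 + (V_1 - V_2)/270 + (V_1 - V_4)/2200 = 0
  Node 2: (V_2 - V_1)/270 + (V_2 - 0)/160 + (V_2 - V_4)/2000 = 0
  Node 4: (V_4 - V_1)/2200 + (V_4 - V_2)/2000 + (V_4 - 0)/5600 = 0
Collecting terms (coefficients in siemens):
  0.003333·V_0 - 0.003333·V_1 = 1
  0.007492·V_1 - 0.003333·V_0 - 0.003704·V_2 - 0.0004545·V_4 = 0
  0.01045·V_2 - 0.003704·V_1 - 0.0005·V_4 = 0
  0.001133·V_4 - 0.0004545·V_1 - 0.0005·V_2 = 0
Solving these 4 simultaneous equations (Gaussian elimination) gives:
  V_0 = 702.2 V, V_1 = 402.2 V, V_2 = 153.5 V, V_4 = 229.1 V
R_eq = V_0 / 1 A = 702.2 Ω

Final answer: 702.2 Ω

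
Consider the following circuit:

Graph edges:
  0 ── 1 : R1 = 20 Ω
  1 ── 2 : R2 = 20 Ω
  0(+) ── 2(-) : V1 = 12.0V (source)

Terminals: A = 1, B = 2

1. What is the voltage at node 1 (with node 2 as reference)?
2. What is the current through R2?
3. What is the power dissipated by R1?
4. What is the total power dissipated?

Nodal analysis, taking node 2 as the 0 V reference.
Source V1 fixes V_0 = 12 V.
KCL at each unknown node (sum of currents leaving = 0; resistances in Ω):
  Node 1: (V_1 - 12)/20 + (V_1 - 0)/20 = 0
Collecting terms: 0.1 × V_1 = 0.6  =>  V_1 = 6 V
Part 1:
  Read off the nodal solution: V_1 = 6 V
Part 2:
  I_R2 = (V_1 - V_2)/R2 = (6 - 0)/20 = 0.3 A
  Magnitude: I_R2 = 0.3 A
Part 3:
  I_R1 = (V_0 - V_1)/R1 = (12 - 6)/20 = 0.3 A
  P_R1 = I_R1² × R1 = (0.3)² × 20 = 1.8 W
Part 4:
  Power in each resistor, P = (ΔV)²/R:
    P_R1 = (12 - 6)²/20 = 1.8 W
    P_R2 = (6 - 0)²/20 = 1.8 W
  P_total = P_R1 + P_R2 = 3.6 W

Final answers:
1. V_1 = 6 V
2. I_R2 = 0.3 A
3. P_R1 = 1.8 W
4. P_total = 3.6 W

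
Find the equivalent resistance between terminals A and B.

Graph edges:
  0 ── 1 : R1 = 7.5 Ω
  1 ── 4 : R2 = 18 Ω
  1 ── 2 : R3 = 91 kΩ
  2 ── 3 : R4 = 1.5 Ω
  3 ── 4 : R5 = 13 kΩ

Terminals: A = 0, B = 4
Reduce the network between node 0 (A) and node 4 (B) by series/parallel combination:
  Rs1 = R3 + R4 (series, joined only at node 2) = 91000 + 1.5 = 91000 Ω
  Rs2 = R5 + Rs1 (series, joined only at node 3) = 13000 + 91000 = 104000 Ω
  Rp1 = R2 ‖ Rs2 (parallel, both between nodes 1 and 4) = 1/(1/18 + 1/104000) = 18 Ω
  Rs3 = R1 + Rp1 (series, joined only at node 1) = 7.5 + 18 = 25.5 Ω
R_eq = 25.5 Ω

Final answer: 25.5 Ω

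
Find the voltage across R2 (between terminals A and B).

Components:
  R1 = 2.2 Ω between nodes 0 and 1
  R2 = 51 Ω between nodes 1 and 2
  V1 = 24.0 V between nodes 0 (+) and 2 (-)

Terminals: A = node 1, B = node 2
R1 and R2 are in series across V1 (node 0 → node 1 → node 2), and the output A–B is taken across R2, so this is a voltage divider.
Series current: I = V1/(R1 + R2) = 24/(2.2 + 51) = 24/53.2 = 0.4511 A
V_R2 = I × R2 = V1 × R2/(R1 + R2) = 24 × 51/53.2 = 23.01 V

Final answer: 23.01 V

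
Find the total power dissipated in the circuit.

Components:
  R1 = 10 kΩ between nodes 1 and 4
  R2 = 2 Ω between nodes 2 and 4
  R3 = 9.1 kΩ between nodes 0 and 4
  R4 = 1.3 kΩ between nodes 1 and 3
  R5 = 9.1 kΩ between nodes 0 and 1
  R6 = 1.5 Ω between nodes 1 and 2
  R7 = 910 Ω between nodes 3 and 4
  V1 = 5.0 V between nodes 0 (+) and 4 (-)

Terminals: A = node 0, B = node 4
Nodal analysis, taking node 4 as the 0 V reference.
Source V1 fixes V_0 = 5 V.
KCL at each unknown node (sum of currents leaving = 0; resistances in Ω):
  Node 1: (V_1 - 0)/10000 + (V_1 - V_3)/1300 + (V_1 - 5)/9100 + (V_1 - V_2)/1.5 = 0
  Node 2: (V_2 - 0)/2 + (V_2 - V_1)/1.5 = 0
  Node 3: (V_3 - V_1)/1300 + (V_3 - 0)/910 = 0
Collecting terms (coefficients in siemens):
  0.6676·V_1 - 0.6667·V_2 - 0.0007692·V_3 = 0.0005495
  1.167·V_2 - 0.6667·V_1 = 0
  0.001868·V_3 - 0.0007692·V_1 = 0
Solving these 3 simultaneous equations (Gaussian elimination) gives:
  V_1 = 0.001919 V, V_2 = 0.001096 V, V_3 = 0.00079 V
Power in each resistor, P = (ΔV)²/R:
  P_R1 = (0.001919 - 0)²/10000 = 0.0000000003681 W
  P_R2 = (0.001096 - 0)²/2 = 0.000000601 W
  P_R3 = (5 - 0)²/9100 = 0.002747 W
  P_R4 = (0.001919 - 0.00079)²/1300 = 0.0000000009798 W
  P_R5 = (5 - 0.001919)²/9100 = 0.002745 W
  P_R6 = (0.001919 - 0.001096)²/1.5 = 0.0000004508 W
  P_R7 = (0.00079 - 0)²/910 = 0.0000000006859 W
P_total = P_R1 + P_R2 + P_R3 + P_R4 + P_R5 + P_R6 + P_R7 = 0.005493 W

Final answer: 0.005493 W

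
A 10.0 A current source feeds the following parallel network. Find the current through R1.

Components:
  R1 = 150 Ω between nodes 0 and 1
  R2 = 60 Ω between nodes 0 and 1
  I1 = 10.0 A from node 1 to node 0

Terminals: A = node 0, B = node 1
All resistors sit directly between nodes 0 and 1, so they are in parallel and share one voltage V; the full source current 10 A splits among them.
1/R_par = 1/150 + 1/60 = 0.02333 S  =>  R_par = 42.86 Ω
V = I × R_par = 10 × 42.86 = 428.6 V
I_R1 = V/R1 = 428.6/150 = 2.857 A

Final answer: 2.857 A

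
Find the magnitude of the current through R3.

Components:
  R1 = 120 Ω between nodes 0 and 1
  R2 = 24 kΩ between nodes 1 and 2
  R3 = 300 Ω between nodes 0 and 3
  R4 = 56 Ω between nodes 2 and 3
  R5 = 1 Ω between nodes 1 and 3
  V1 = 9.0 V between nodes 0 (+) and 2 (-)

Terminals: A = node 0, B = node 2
Nodal analysis, taking node 2 as the 0 V reference.
Source V1 fixes V_0 = 9 V.
KCL at each unknown node (sum of currents leaving = 0; resistances in Ω):
  Node 1: (V_1 - 9)/120 + (V_1 - 0)/24000 + (V_1 - V_3)/1 = 0
  Node 3: (V_3 - 9)/300 + (V_3 - 0)/56 + (V_3 - V_1)/1 = 0
Collecting terms (coefficients in siemens):
  1.008·V_1 - 1·V_3 = 0.075
  1.021·V_3 - 1·V_1 = 0.03
Determinant D = (1.008)(1.021) - (-1)(-1) = 0.02974
V_1 = [(0.075)(1.021) - (-1)(0.03)]/D = 3.584 V
V_3 = [(1.008)(0.03) - (0.075)(-1)]/D = 3.539 V
I_R3 = (V_0 - V_3)/R3 = (9 - 3.539)/300 = 0.0182 A
|I_R3| = 0.0182 A

Final answer: |I_R3| = 0.0182 A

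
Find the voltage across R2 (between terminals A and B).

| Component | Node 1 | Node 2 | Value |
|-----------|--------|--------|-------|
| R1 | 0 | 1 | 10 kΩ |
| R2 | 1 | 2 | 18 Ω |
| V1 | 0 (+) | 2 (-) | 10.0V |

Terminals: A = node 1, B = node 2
R1 and R2 are in series across V1 (node 0 → node 1 → node 2), and the output A–B is taken across R2, so this is a voltage divider.
Series current: I = V1/(R1 + R2) = 10/(10000 + 18) = 10/10020 = 0.0009982 A
V_R2 = I × R2 = V1 × R2/(R1 + R2) = 10 × 18/10020 = 0.01797 V

Final answer: 0.01797 V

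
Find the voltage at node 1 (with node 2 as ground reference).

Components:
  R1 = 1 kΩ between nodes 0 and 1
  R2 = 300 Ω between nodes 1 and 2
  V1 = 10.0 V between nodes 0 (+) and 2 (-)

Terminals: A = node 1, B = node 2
Nodal analysis, taking node 2 as the 0 V reference.
Source V1 fixes V_0 = 10 V.
KCL at each unknown node (sum of currents leaving = 0; resistances in Ω):
  Node 1: (V_1 - 10)/1000 + (V_1 - 0)/300 = 0
Collecting terms: 0.004333 × V_1 = 0.01  =>  V_1 = 2.308 V
The requested potential is V_1 = 2.308 V.

Final answer: V_1 = 2.308 V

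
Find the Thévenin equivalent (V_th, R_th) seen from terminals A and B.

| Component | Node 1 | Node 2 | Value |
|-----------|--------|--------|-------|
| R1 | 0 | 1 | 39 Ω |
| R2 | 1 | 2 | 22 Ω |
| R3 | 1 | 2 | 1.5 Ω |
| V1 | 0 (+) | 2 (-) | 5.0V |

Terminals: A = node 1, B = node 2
Step 1 — V_th is the open-circuit voltage V_A - V_B (nothing connected across the terminals).
Nodal analysis, taking node 2 as the 0 V reference.
Source V1 fixes V_0 = 5 V.
KCL at each unknown node (sum of currents leaving = 0; resistances in Ω):
  Node 1: (V_1 - 5)/39 + (V_1 - 0)/22 + (V_1 - 0)/1.5 = 0
Collecting terms: 0.7378 × V_1 = 0.1282  =>  V_1 = 0.1738 V
V_th = V_1 - V_2 = 0.1738 - 0 = 0.1738 V
Step 2 — R_th: zero the source — replace V1 by a short circuit (node 2 merges into node 0) — and find the resistance seen between A (node 1) and B (node 0).
Reduce the network between node 1 (A) and node 0 (B) by series/parallel combination:
  Rp1 = R1 ‖ R2 ‖ R3 (parallel, all between nodes 0 and 1) = 1/(1/39 + 1/22 + 1/1.5) = 1.355 Ω
R_th = 1.355 Ω

Final answer: V_th = 0.1738 V, R_th = 1.355 Ω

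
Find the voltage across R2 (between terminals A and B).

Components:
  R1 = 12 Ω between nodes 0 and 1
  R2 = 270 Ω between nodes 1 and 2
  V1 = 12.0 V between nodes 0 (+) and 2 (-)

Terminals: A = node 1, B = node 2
R1 and R2 are in series across V1 (node 0 → node 1 → node 2), and the output A–B is taken across R2, so this is a voltage divider.
Series current: I = V1/(R1 + R2) = 12/(12 + 270) = 12/282 = 0.04255 A
V_R2 = I × R2 = V1 × R2/(R1 + R2) = 12 × 270/282 = 11.49 V

Final answer: 11.49 V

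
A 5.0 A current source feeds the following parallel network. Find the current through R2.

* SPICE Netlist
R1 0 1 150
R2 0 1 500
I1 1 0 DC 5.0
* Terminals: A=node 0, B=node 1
All resistors sit directly between nodes 0 and 1, so they are in parallel and share one voltage V; the full source current 5 A splits among them.
1/R_par = 1/150 + 1/500 = 0.008667 S  =>  R_par = 115.4 Ω
V = I × R_par = 5 × 115.4 = 576.9 V
I_R2 = V/R2 = 576.9/500 = 1.154 A

Final answer: 1.154 A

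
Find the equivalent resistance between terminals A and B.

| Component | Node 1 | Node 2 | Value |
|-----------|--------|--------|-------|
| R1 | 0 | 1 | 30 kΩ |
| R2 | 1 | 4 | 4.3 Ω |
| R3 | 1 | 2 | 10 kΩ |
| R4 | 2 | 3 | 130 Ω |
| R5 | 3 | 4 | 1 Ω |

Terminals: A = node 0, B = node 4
Reduce the network between node 0 (A) and node 4 (B) by series/parallel combination:
  Rs1 = R3 + R4 (series, joined only at node 2) = 10000 + 130 = 10130 Ω
  Rs2 = R5 + Rs1 (series, joined only at node 3) = 1 + 10130 = 10130 Ω
  Rp1 = R2 ‖ Rs2 (parallel, both between nodes 1 and 4) = 1/(1/4.3 + 1/10130) = 4.298 Ω
  Rs3 = R1 + Rp1 (series, joined only at node 1) = 30000 + 4.298 = 30000 Ω
R_eq = 30 kΩ

Final answer: 30 kΩ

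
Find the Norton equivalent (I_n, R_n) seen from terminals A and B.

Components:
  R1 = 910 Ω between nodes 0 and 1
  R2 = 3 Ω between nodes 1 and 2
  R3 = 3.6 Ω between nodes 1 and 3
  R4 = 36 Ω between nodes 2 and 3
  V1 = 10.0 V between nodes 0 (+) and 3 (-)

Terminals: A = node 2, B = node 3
Find the Thévenin equivalent first; then I_n = V_th/R_th and R_n = R_th.
Step 1 — V_th is the open-circuit voltage V_A - V_B (nothing connected across the terminals).
Nodal analysis, taking node 3 as the 0 V reference.
Source V1 fixes V_0 = 10 V.
KCL at each unknown node (sum of currents leaving = 0; resistances in Ω):
  Node 1: (V_1 - 10)/910 + (V_1 - V_2)/3 + (V_1 - 0)/3.6 = 0
  Node 2: (V_2 - V_1)/3 + (V_2 - 0)/36 = 0
Collecting terms (coefficients in siemens):
  0.6122·V_1 - 0.3333·V_2 = 0.01099
  0.3611·V_2 - 0.3333·V_1 = 0
Determinant D = (0.6122)(0.3611) - (-0.3333)(-0.3333) = 0.11
V_1 = [(0.01099)(0.3611) - (-0.3333)(0)]/D = 0.03609 V
V_2 = [(0.6122)(0) - (0.01099)(-0.3333)]/D = 0.03331 V
V_th = V_2 - V_3 = 0.03331 - 0 = 0.03331 V
Step 2 — R_th: zero the source — replace V1 by a short circuit (node 3 merges into node 0) — and find the resistance seen between A (node 2) and B (node 0).
Reduce the network between node 2 (A) and node 0 (B) by series/parallel combination:
  Rp1 = R1 ‖ R3 (parallel, both between nodes 0 and 1) = 1/(1/910 + 1/3.6) = 3.586 Ω
  Rs1 = R2 + Rp1 (series, joined only at node 1) = 3 + 3.586 = 6.586 Ω
  Rp2 = R4 ‖ Rs1 (parallel, both between nodes 0 and 2) = 1/(1/36 + 1/6.586) = 5.567 Ω
R_th = 5.567 Ω
I_n = V_th/R_th = 0.03331/5.567 = 0.005983 A, and R_n = R_th = 5.567 Ω

Final answer: I_n = 0.005983 A, R_n = 5.567 Ω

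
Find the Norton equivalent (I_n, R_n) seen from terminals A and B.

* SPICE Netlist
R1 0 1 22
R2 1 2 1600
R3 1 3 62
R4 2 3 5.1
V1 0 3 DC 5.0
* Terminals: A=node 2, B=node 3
Find the Thévenin equivalent first; then I_n = V_th/R_th and R_n = R_th.
Step 1 — V_th is the open-circuit voltage V_A - V_B (nothing connected across the terminals).
Nodal analysis, taking node 3 as the 0 V reference.
Source V1 fixes V_0 = 5 V.
KCL at each unknown node (sum of currents leaving = 0; resistances in Ω):
  Node 1: (V_1 - 5)/22 + (V_1 - V_2)/1600 + (V_1 - 0)/62 = 0
  Node 2: (V_2 - V_1)/1600 + (V_2 - 0)/5.1 = 0
Collecting terms (coefficients in siemens):
  0.06221·V_1 - 0.000625·V_2 = 0.2273
  0.1967·V_2 - 0.000625·V_1 = 0
Determinant D = (0.06221)(0.1967) - (-0.000625)(-0.000625) = 0.01224
V_1 = [(0.2273)(0.1967) - (-0.000625)(0)]/D = 3.654 V
V_2 = [(0.06221)(0) - (0.2273)(-0.000625)]/D = 0.01161 V
V_th = V_2 - V_3 = 0.01161 - 0 = 0.01161 V
Step 2 — R_th: zero the source — replace V1 by a short circuit (node 3 merges into node 0) — and find the resistance seen between A (node 2) and B (node 0).
Reduce the network between node 2 (A) and node 0 (B) by series/parallel combination:
  Rp1 = R1 ‖ R3 (parallel, both between nodes 0 and 1) = 1/(1/22 + 1/62) = 16.24 Ω
  Rs1 = R2 + Rp1 (series, joined only at node 1) = 1600 + 16.24 = 1616 Ω
  Rp2 = R4 ‖ Rs1 (parallel, both between nodes 0 and 2) = 1/(1/5.1 + 1/1616) = 5.084 Ω
R_th = 5.084 Ω
I_n = V_th/R_th = 0.01161/5.084 = 0.002283 A, and R_n = R_th = 5.084 Ω

Final answer: I_n = 0.002283 A, R_n = 5.084 Ω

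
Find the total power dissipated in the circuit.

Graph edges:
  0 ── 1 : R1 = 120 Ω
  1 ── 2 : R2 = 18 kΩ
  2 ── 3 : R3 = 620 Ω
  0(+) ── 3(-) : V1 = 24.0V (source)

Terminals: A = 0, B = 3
Nodal analysis, taking node 3 as the 0 V reference.
Source V1 fixes V_0 = 24 V.
KCL at each unknown node (sum of currents leaving = 0; resistances in Ω):
  Node 1: (V_1 - 24)/120 + (V_1 - V_2)/18000 = 0
  Node 2: (V_2 - V_1)/18000 + (V_2 - 0)/620 = 0
Collecting terms (coefficients in siemens):
  0.008389·V_1 - 0.00005556·V_2 = 0.2
  0.001668·V_2 - 0.00005556·V_1 = 0
Determinant D = (0.008389)(0.001668) - (-0.00005556)(-0.00005556) = 0.00001399
V_1 = [(0.2)(0.001668) - (-0.00005556)(0)]/D = 23.85 V
V_2 = [(0.008389)(0) - (0.2)(-0.00005556)]/D = 0.794 V
Power in each resistor, P = (ΔV)²/R:
  P_R1 = (24 - 23.85)²/120 = 0.0001968 W
  P_R2 = (23.85 - 0.794)²/18000 = 0.02952 W
  P_R3 = (0.794 - 0)²/620 = 0.001017 W
P_total = P_R1 + P_R2 + P_R3 = 0.03074 W

Final answer: 0.03074 W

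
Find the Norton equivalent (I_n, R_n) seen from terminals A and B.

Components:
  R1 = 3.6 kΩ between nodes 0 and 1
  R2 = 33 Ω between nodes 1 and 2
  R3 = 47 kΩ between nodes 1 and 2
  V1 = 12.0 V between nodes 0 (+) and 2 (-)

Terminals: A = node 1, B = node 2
Find the Thévenin equivalent first; then I_n = V_th/R_th and R_n = R_th.
Step 1 — V_th is the open-circuit voltage V_A - V_B (nothing connected across the terminals).
Nodal analysis, taking node 2 as the 0 V reference.
Source V1 fixes V_0 = 12 V.
KCL at each unknown node (sum of currents leaving = 0; resistances in Ω):
  Node 1: (V_1 - 12)/3600 + (V_1 - 0)/33 + (V_1 - 0)/47000 = 0
Collecting terms: 0.0306 × V_1 = 0.003333  =>  V_1 = 0.1089 V
V_th = V_1 - V_2 = 0.1089 - 0 = 0.1089 V
Step 2 — R_th: zero the source — replace V1 by a short circuit (node 2 merges into node 0) — and find the resistance seen between A (node 1) and B (node 0).
Reduce the network between node 1 (A) and node 0 (B) by series/parallel combination:
  Rp1 = R1 ‖ R2 ‖ R3 (parallel, all between nodes 0 and 1) = 1/(1/3600 + 1/33 + 1/47000) = 32.68 Ω
R_th = 32.68 Ω
I_n = V_th/R_th = 0.1089/32.68 = 0.003333 A, and R_n = R_th = 32.68 Ω

Final answer: I_n = 0.003333 A, R_n = 32.68 Ω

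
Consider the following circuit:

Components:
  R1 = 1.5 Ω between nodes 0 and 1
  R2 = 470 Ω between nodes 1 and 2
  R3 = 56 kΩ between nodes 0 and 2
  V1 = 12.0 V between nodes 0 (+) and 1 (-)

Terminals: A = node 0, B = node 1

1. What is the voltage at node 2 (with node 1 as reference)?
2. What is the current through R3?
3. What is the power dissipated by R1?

Nodal analysis, taking node 1 as the 0 V reference.
Source V1 fixes V_0 = 12 V.
KCL at each unknown node (sum of currents leaving = 0; resistances in Ω):
  Node 2: (V_2 - 0)/470 + (V_2 - 12)/56000 = 0
Collecting terms: 0.002146 × V_2 = 0.0002143  =>  V_2 = 0.09988 V
Part 1:
  Read off the nodal solution: V_2 = 0.09988 V
Part 2:
  I_R3 = (V_0 - V_2)/R3 = (12 - 0.09988)/56000 = 0.0002125 A
  Magnitude: I_R3 = 0.0002125 A
Part 3:
  I_R1 = (V_0 - V_1)/R1 = (12 - 0)/1.5 = 8 A
  P_R1 = I_R1² × R1 = (8)² × 1.5 = 96 W

Final answers:
1. V_2 = 0.09988 V
2. I_R3 = 0.0002125 A
3. P_R1 = 96 W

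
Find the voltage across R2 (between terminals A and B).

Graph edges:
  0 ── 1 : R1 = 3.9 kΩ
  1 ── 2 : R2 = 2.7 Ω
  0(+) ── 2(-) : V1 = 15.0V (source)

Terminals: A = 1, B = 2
R1 and R2 are in series across V1 (node 0 → node 1 → node 2), and the output A–B is taken across R2, so this is a voltage divider.
Series current: I = V1/(R1 + R2) = 15/(3900 + 2.7) = 15/3903 = 0.003843 A
V_R2 = I × R2 = V1 × R2/(R1 + R2) = 15 × 2.7/3903 = 0.01038 V

Final answer: 0.01038 V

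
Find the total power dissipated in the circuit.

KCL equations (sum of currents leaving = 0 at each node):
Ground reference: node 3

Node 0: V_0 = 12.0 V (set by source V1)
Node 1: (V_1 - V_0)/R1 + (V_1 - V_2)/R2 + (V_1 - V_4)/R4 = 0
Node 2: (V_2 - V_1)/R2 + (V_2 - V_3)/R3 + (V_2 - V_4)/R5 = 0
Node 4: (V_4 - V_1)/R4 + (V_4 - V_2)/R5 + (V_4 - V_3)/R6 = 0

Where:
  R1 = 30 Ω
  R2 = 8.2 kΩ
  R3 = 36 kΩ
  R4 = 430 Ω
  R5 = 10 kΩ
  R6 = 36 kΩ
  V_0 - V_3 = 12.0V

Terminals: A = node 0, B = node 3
Nodal analysis, taking node 3 as the 0 V reference.
Source V1 fixes V_0 = 12 V.
KCL at each unknown node (sum of currents leaving = 0; resistances in Ω):
  Node 1: (V_1 - 12)/30 + (V_1 - V_2)/8200 + (V_1 - V_4)/430 = 0
  Node 2: (V_2 - V_1)/8200 + (V_2 - 0)/36000 + (V_2 - V_4)/10000 = 0
  Node 4: (V_4 - V_1)/430 + (V_4 - V_2)/10000 + (V_4 - 0)/36000 = 0
Collecting terms (coefficients in siemens):
  0.03578·V_1 - 0.000122·V_2 - 0.002326·V_4 = 0.4
  0.0002497·V_2 - 0.000122·V_1 - 0.0001·V_4 = 0
  0.002453·V_4 - 0.002326·V_1 - 0.0001·V_2 = 0
Solving these 3 simultaneous equations (Gaussian elimination) gives:
  V_1 = 11.98 V, V_2 = 10.57 V, V_4 = 11.79 V
Power in each resistor, P = (ΔV)²/R:
  P_R1 = (12 - 11.98)²/30 = 0.00001157 W
  P_R2 = (11.98 - 10.57)²/8200 = 0.0002425 W
  P_R3 = (10.57 - 0)²/36000 = 0.003104 W
  P_R4 = (11.98 - 11.79)²/430 = 0.00008674 W
  P_R5 = (10.57 - 11.79)²/10000 = 0.0001481 W
  P_R6 = (0 - 11.79)²/36000 = 0.00386 W
P_total = P_R1 + P_R2 + P_R3 + P_R4 + P_R5 + P_R6 = 0.007453 W

Final answer: 0.007453 W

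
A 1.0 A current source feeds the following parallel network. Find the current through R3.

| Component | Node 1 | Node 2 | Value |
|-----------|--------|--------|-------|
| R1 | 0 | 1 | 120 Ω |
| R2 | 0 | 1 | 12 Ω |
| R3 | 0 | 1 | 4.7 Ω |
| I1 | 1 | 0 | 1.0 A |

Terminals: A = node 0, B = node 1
All resistors sit directly between nodes 0 and 1, so they are in parallel and share one voltage V; the full source current 1 A splits among them.
1/R_par = 1/120 + 1/12 + 1/4.7 = 0.3044 S  =>  R_par = 3.285 Ω
V = I × R_par = 1 × 3.285 = 3.285 V
I_R3 = V/R3 = 3.285/4.7 = 0.6989 A

Final answer: 0.6989 A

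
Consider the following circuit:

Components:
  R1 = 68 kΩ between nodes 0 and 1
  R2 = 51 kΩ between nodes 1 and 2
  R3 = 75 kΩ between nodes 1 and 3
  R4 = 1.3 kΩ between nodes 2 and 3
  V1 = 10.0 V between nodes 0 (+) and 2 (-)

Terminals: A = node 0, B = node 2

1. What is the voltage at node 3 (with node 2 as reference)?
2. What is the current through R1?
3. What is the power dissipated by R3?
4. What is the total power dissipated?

Nodal analysis, taking node 2 as the 0 V reference.
Source V1 fixes V_0 = 10 V.
KCL at each unknown node (sum of currents leaving = 0; resistances in Ω):
  Node 1: (V_1 - 10)/68000 + (V_1 - 0)/51000 + (V_1 - V_3)/75000 = 0
  Node 3: (V_3 - V_1)/75000 + (V_3 - 0)/1300 = 0
Collecting terms (coefficients in siemens):
  0.00004765·V_1 - 0.00001333·V_3 = 0.0001471
  0.0007826·V_3 - 0.00001333·V_1 = 0
Determinant D = (0.00004765)(0.0007826) - (-0.00001333)(-0.00001333) = 0.00000003711
V_1 = [(0.0001471)(0.0007826) - (-0.00001333)(0)]/D = 3.101 V
V_3 = [(0.00004765)(0) - (0.0001471)(-0.00001333)]/D = 0.05284 V
Part 1:
  Read off the nodal solution: V_3 = 0.05284 V
Part 2:
  I_R1 = (V_0 - V_1)/R1 = (10 - 3.101)/68000 = 0.0001015 A
  Magnitude: I_R1 = 0.0001015 A
Part 3:
  I_R3 = (V_1 - V_3)/R3 = (3.101 - 0.05284)/75000 = 0.00004064 A
  P_R3 = I_R3² × R3 = (0.00004064)² × 75000 = 0.0001239 W
Part 4:
  Power in each resistor, P = (ΔV)²/R:
    P_R1 = (10 - 3.101)²/68000 = 0.0006999 W
    P_R2 = (3.101 - 0)²/51000 = 0.0001886 W
    P_R3 = (3.101 - 0.05284)²/75000 = 0.0001239 W
    P_R4 = (0 - 0.05284)²/1300 = 0.000002148 W
  P_total = P_R1 + P_R2 + P_R3 + P_R4 = 0.001015 W

Final answers:
1. V_3 = 0.05284 V
2. I_R1 = 0.0001015 A
3. P_R3 = 0.0001239 W
4. P_total = 0.001015 W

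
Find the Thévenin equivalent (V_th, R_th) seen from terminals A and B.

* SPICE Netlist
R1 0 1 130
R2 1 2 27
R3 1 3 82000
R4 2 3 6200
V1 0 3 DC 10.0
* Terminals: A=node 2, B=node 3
Step 1 — V_th is the open-circuit voltage V_A - V_B (nothing connected across the terminals).
Nodal analysis, taking node 3 as the 0 V reference.
Source V1 fixes V_0 = 10 V.
KCL at each unknown node (sum of currents leaving = 0; resistances in Ω):
  Node 1: (V_1 - 10)/130 + (V_1 - V_2)/27 + (V_1 - 0)/82000 = 0
  Node 2: (V_2 - V_1)/27 + (V_2 - 0)/6200 = 0
Collecting terms (coefficients in siemens):
  0.04474·V_1 - 0.03704·V_2 = 0.07692
  0.0372·V_2 - 0.03704·V_1 = 0
Determinant D = (0.04474)(0.0372) - (-0.03704)(-0.03704) = 0.0002926
V_1 = [(0.07692)(0.0372) - (-0.03704)(0)]/D = 9.78 V
V_2 = [(0.04474)(0) - (0.07692)(-0.03704)]/D = 9.738 V
V_th = V_2 - V_3 = 9.738 - 0 = 9.738 V
Step 2 — R_th: zero the source — replace V1 by a short circuit (node 3 merges into node 0) — and find the resistance seen between A (node 2) and B (node 0).
Reduce the network between node 2 (A) and node 0 (B) by series/parallel combination:
  Rp1 = R1 ‖ R3 (parallel, both between nodes 0 and 1) = 1/(1/130 + 1/82000) = 129.8 Ω
  Rs1 = R2 + Rp1 (series, joined only at node 1) = 27 + 129.8 = 156.8 Ω
  Rp2 = R4 ‖ Rs1 (parallel, both between nodes 0 and 2) = 1/(1/6200 + 1/156.8) = 152.9 Ω
R_th = 152.9 Ω

Final answer: V_th = 9.738 V, R_th = 152.9 Ω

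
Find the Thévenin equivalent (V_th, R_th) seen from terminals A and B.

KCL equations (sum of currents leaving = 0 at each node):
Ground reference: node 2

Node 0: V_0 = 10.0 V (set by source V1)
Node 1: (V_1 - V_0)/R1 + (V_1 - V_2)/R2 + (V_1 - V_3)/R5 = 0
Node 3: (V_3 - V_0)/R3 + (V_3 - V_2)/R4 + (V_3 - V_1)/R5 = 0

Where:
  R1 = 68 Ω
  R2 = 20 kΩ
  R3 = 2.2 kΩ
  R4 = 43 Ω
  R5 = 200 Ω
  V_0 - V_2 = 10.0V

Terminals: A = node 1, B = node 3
Step 1 — V_th is the open-circuit voltage V_A - V_B (nothing connected across the terminals).
Nodal analysis, taking node 2 as the 0 V reference.
Source V1 fixes V_0 = 10 V.
KCL at each unknown node (sum of currents leaving = 0; resistances in Ω):
  Node 1: (V_1 - 10)/68 + (V_1 - 0)/20000 + (V_1 - V_3)/200 = 0
  Node 3: (V_3 - 10)/2200 + (V_3 - 0)/43 + (V_3 - V_1)/200 = 0
Collecting terms (coefficients in siemens):
  0.01976·V_1 - 0.005·V_3 = 0.1471
  0.02871·V_3 - 0.005·V_1 = 0.004545
Determinant D = (0.01976)(0.02871) - (-0.005)(-0.005) = 0.0005422
V_1 = [(0.1471)(0.02871) - (-0.005)(0.004545)]/D = 7.829 V
V_3 = [(0.01976)(0.004545) - (0.1471)(-0.005)]/D = 1.522 V
V_th = V_1 - V_3 = 7.829 - 1.522 = 6.307 V
Step 2 — R_th: zero the source — replace V1 by a short circuit (node 2 merges into node 0) — and find the resistance seen between A (node 1) and B (node 3).
Reduce the network between node 1 (A) and node 3 (B) by series/parallel combination:
  Rp1 = R1 ‖ R2 (parallel, both between nodes 0 and 1) = 1/(1/68 + 1/20000) = 67.77 Ω
  Rp2 = R3 ‖ R4 (parallel, both between nodes 0 and 3) = 1/(1/2200 + 1/43) = 42.18 Ω
  Rs1 = Rp1 + Rp2 (series, joined only at node 0) = 67.77 + 42.18 = 109.9 Ω
  Rp3 = R5 ‖ Rs1 (parallel, both between nodes 1 and 3) = 1/(1/200 + 1/109.9) = 70.94 Ω
R_th = 70.94 Ω

Final answer: V_th = 6.307 V, R_th = 70.94 Ω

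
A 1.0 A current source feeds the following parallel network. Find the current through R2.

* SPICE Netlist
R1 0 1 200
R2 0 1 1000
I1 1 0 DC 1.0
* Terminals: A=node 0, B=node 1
All resistors sit directly between nodes 0 and 1, so they are in parallel and share one voltage V; the full source current 1 A splits among them.
1/R_par = 1/200 + 1/1000 = 0.006 S  =>  R_par = 166.7 Ω
V = I × R_par = 1 × 166.7 = 166.7 V
I_R2 = V/R2 = 166.7/1000 = 0.1667 A

Final answer: 0.1667 A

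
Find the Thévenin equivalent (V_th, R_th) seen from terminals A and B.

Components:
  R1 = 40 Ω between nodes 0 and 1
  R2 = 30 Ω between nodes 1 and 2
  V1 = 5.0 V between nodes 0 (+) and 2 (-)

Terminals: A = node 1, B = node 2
Step 1 — V_th is the open-circuit voltage V_A - V_B (nothing connected across the terminals).
Nodal analysis, taking node 2 as the 0 V reference.
Source V1 fixes V_0 = 5 V.
KCL at each unknown node (sum of currents leaving = 0; resistances in Ω):
  Node 1: (V_1 - 5)/40 + (V_1 - 0)/30 = 0
Collecting terms: 0.05833 × V_1 = 0.125  =>  V_1 = 2.143 V
V_th = V_1 - V_2 = 2.143 - 0 = 2.143 V
Step 2 — R_th: zero the source — replace V1 by a short circuit (node 2 merges into node 0) — and find the resistance seen between A (node 1) and B (node 0).
Reduce the network between node 1 (A) and node 0 (B) by series/parallel combination:
  Rp1 = R1 ‖ R2 (parallel, both between nodes 0 and 1) = 1/(1/40 + 1/30) = 17.14 Ω
R_th = 17.14 Ω

Final answer: V_th = 2.143 V, R_th = 17.14 Ω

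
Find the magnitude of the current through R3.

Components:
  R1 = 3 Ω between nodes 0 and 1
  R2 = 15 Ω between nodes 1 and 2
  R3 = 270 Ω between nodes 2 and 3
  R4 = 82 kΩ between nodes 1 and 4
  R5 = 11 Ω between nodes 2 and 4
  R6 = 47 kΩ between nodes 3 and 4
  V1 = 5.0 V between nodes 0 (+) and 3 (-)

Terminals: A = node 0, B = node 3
Nodal analysis, taking node 3 as the 0 V reference.
Source V1 fixes V_0 = 5 V.
KCL at each unknown node (sum of currents leaving = 0; resistances in Ω):
  Node 1: (V_1 - 5)/3 + (V_1 - V_2)/15 + (V_1 - V_4)/82000 = 0
  Node 2: (V_2 - V_1)/15 + (V_2 - 0)/270 + (V_2 - V_4)/11 = 0
  Node 4: (V_4 - V_1)/82000 + (V_4 - V_2)/11 + (V_4 - 0)/47000 = 0
Collecting terms (coefficients in siemens):
  0.4·V_1 - 0.06667·V_2 - 0.0000122·V_4 = 1.667
  0.1613·V_2 - 0.06667·V_1 - 0.09091·V_4 = 0
  0.09094·V_4 - 0.0000122·V_1 - 0.09091·V_2 = 0
Solving these 3 simultaneous equations (Gaussian elimination) gives:
  V_1 = 4.948 V, V_2 = 4.686 V, V_4 = 4.685 V
I_R3 = (V_2 - V_3)/R3 = (4.686 - 0)/270 = 0.01736 A
|I_R3| = 0.01736 A

Final answer: |I_R3| = 0.01736 A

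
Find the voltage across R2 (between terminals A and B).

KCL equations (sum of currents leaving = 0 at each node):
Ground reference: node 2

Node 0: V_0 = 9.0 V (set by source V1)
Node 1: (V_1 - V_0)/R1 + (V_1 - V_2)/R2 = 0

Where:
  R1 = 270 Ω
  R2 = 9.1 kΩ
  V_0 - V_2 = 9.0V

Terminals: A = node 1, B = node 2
R1 and R2 are in series across V1 (node 0 → node 1 → node 2), and the output A–B is taken across R2, so this is a voltage divider.
Series current: I = V1/(R1 + R2) = 9/(270 + 9100) = 9/9370 = 0.0009605 A
V_R2 = I × R2 = V1 × R2/(R1 + R2) = 9 × 9100/9370 = 8.741 V

Final answer: 8.741 V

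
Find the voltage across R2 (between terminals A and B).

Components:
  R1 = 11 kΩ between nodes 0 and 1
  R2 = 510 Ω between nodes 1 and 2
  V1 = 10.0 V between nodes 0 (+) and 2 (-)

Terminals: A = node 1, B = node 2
R1 and R2 are in series across V1 (node 0 → node 1 → node 2), and the output A–B is taken across R2, so this is a voltage divider.
Series current: I = V1/(R1 + R2) = 10/(11000 + 510) = 10/11510 = 0.0008688 A
V_R2 = I × R2 = V1 × R2/(R1 + R2) = 10 × 510/11510 = 0.4431 V

Final answer: 0.4431 V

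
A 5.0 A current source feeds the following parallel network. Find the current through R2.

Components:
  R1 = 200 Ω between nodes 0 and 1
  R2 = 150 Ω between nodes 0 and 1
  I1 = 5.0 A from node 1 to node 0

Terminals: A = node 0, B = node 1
All resistors sit directly between nodes 0 and 1, so they are in parallel and share one voltage V; the full source current 5 A splits among them.
1/R_par = 1/200 + 1/150 = 0.01167 S  =>  R_par = 85.71 Ω
V = I × R_par = 5 × 85.71 = 428.6 V
I_R2 = V/R2 = 428.6/150 = 2.857 A

Final answer: 2.857 A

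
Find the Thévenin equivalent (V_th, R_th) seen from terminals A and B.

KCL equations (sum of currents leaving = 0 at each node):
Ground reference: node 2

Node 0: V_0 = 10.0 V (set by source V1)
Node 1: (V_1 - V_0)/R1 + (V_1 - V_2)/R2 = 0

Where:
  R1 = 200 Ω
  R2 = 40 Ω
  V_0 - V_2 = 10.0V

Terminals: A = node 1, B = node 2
Step 1 — V_th is the open-circuit voltage V_A - V_B (nothing connected across the terminals).
Nodal analysis, taking node 2 as the 0 V reference.
Source V1 fixes V_0 = 10 V.
KCL at each unknown node (sum of currents leaving = 0; resistances in Ω):
  Node 1: (V_1 - 10)/200 + (V_1 - 0)/40 = 0
Collecting terms: 0.03 × V_1 = 0.05  =>  V_1 = 1.667 V
V_th = V_1 - V_2 = 1.667 - 0 = 1.667 V
Step 2 — R_th: zero the source — replace V1 by a short circuit (node 2 merges into node 0) — and find the resistance seen between A (node 1) and B (node 0).
Reduce the network between node 1 (A) and node 0 (B) by series/parallel combination:
  Rp1 = R1 ‖ R2 (parallel, both between nodes 0 and 1) = 1/(1/200 + 1/40) = 33.33 Ω
R_th = 33.33 Ω

Final answer: V_th = 1.667 V, R_th = 33.33 Ω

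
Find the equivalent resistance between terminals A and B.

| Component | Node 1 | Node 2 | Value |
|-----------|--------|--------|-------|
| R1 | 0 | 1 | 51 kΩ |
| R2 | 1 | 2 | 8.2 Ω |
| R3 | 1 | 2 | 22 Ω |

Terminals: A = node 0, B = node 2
Reduce the network between node 0 (A) and node 2 (B) by series/parallel combination:
  Rp1 = R2 ‖ R3 (parallel, both between nodes 1 and 2) = 1/(1/8.2 + 1/22) = 5.974 Ω
  Rs1 = R1 + Rp1 (series, joined only at node 1) = 51000 + 5.974 = 51010 Ω
R_eq = 51.01 kΩ

Final answer: 51.01 kΩ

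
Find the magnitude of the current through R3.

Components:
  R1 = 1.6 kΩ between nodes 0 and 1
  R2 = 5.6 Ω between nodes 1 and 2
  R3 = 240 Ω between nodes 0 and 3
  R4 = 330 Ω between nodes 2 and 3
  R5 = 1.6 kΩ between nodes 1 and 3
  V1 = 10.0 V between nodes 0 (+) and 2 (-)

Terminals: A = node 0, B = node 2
Nodal analysis, taking node 2 as the 0 V reference.
Source V1 fixes V_0 = 10 V.
KCL at each unknown node (sum of currents leaving = 0; resistances in Ω):
  Node 1: (V_1 - 10)/1600 + (V_1 - 0)/5.6 + (V_1 - V_3)/1600 = 0
  Node 3: (V_3 - 10)/240 + (V_3 - 0)/330 + (V_3 - V_1)/1600 = 0
Collecting terms (coefficients in siemens):
  0.1798·V_1 - 0.000625·V_3 = 0.00625
  0.007822·V_3 - 0.000625·V_1 = 0.04167
Determinant D = (0.1798)(0.007822) - (-0.000625)(-0.000625) = 0.001406
V_1 = [(0.00625)(0.007822) - (-0.000625)(0.04167)]/D = 0.05329 V
V_3 = [(0.1798)(0.04167) - (0.00625)(-0.000625)]/D = 5.331 V
I_R3 = (V_0 - V_3)/R3 = (10 - 5.331)/240 = 0.01945 A
|I_R3| = 0.01945 A

Final answer: |I_R3| = 0.01945 A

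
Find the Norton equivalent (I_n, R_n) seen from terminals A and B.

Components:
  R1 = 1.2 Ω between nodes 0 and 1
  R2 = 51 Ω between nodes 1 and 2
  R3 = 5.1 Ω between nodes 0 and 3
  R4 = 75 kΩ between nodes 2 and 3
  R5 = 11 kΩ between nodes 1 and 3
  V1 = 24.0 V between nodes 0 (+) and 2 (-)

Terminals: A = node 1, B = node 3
Find the Thévenin equivalent first; then I_n = V_th/R_th and R_n = R_th.
Step 1 — V_th is the open-circuit voltage V_A - V_B (nothing connected across the terminals).
Nodal analysis, taking node 2 as the 0 V reference.
Source V1 fixes V_0 = 24 V.
KCL at each unknown node (sum of currents leaving = 0; resistances in Ω):
  Node 1: (V_1 - 24)/1.2 + (V_1 - 0)/51 + (V_1 - V_3)/11000 = 0
  Node 3: (V_3 - 24)/5.1 + (V_3 - 0)/75000 + (V_3 - V_1)/11000 = 0
Collecting terms (coefficients in siemens):
  0.853·V_1 - 0.00009091·V_3 = 20
  0.1962·V_3 - 0.00009091·V_1 = 4.706
Determinant D = (0.853)(0.1962) - (-0.00009091)(-0.00009091) = 0.1674
V_1 = [(20)(0.1962) - (-0.00009091)(4.706)]/D = 23.45 V
V_3 = [(0.853)(4.706) - (20)(-0.00009091)]/D = 24 V
V_th = V_1 - V_3 = 23.45 - 24 = -0.5498 V
Step 2 — R_th: zero the source — replace V1 by a short circuit (node 2 merges into node 0) — and find the resistance seen between A (node 1) and B (node 3).
Reduce the network between node 1 (A) and node 3 (B) by series/parallel combination:
  Rp1 = R1 ‖ R2 (parallel, both between nodes 0 and 1) = 1/(1/1.2 + 1/51) = 1.172 Ω
  Rp2 = R3 ‖ R4 (parallel, both between nodes 0 and 3) = 1/(1/5.1 + 1/75000) = 5.1 Ω
  Rs1 = Rp1 + Rp2 (series, joined only at node 0) = 1.172 + 5.1 = 6.272 Ω
  Rp3 = R5 ‖ Rs1 (parallel, both between nodes 1 and 3) = 1/(1/11000 + 1/6.272) = 6.268 Ω
R_th = 6.268 Ω
I_n = V_th/R_th = -0.5498/6.268 = -0.08771 A, and R_n = R_th = 6.268 Ω

Final answer: I_n = -0.08771 A, R_n = 6.268 Ω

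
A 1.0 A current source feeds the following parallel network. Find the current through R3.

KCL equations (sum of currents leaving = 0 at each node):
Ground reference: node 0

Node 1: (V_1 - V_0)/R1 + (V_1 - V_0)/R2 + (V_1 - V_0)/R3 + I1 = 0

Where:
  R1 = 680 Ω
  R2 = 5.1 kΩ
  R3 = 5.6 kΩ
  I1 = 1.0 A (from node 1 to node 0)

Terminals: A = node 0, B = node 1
All resistors sit directly between nodes 0 and 1, so they are in parallel and share one voltage V; the full source current 1 A splits among them.
1/R_par = 1/680 + 1/5100 + 1/5600 = 0.001845 S  =>  R_par = 541.9 Ω
V = I × R_par = 1 × 541.9 = 541.9 V
I_R3 = V/R3 = 541.9/5600 = 0.09677 A

Final answer: 0.09677 A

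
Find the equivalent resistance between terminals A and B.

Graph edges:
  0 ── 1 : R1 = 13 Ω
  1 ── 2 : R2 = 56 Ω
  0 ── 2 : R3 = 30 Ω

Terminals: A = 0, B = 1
Reduce the network between node 0 (A) and node 1 (B) by series/parallel combination:
  Rs1 = R3 + R2 (series, joined only at node 2) = 30 + 56 = 86 Ω
  Rp1 = R1 ‖ Rs1 (parallel, both between nodes 0 and 1) = 1/(1/13 + 1/86) = 11.29 Ω
R_eq = 11.29 Ω

Final answer: 11.29 Ω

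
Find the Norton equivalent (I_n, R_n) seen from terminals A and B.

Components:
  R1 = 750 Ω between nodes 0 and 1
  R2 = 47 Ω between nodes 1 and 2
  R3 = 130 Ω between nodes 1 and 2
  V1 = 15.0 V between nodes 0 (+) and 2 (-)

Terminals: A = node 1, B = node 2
Find the Thévenin equivalent first; then I_n = V_th/R_th and R_n = R_th.
Step 1 — V_th is the open-circuit voltage V_A - V_B (nothing connected across the terminals).
Nodal analysis, taking node 2 as the 0 V reference.
Source V1 fixes V_0 = 15 V.
KCL at each unknown node (sum of currents leaving = 0; resistances in Ω):
  Node 1: (V_1 - 15)/750 + (V_1 - 0)/47 + (V_1 - 0)/130 = 0
Collecting terms: 0.0303 × V_1 = 0.02  =>  V_1 = 0.66 V
V_th = V_1 - V_2 = 0.66 - 0 = 0.66 V
Step 2 — R_th: zero the source — replace V1 by a short circuit (node 2 merges into node 0) — and find the resistance seen between A (node 1) and B (node 0).
Reduce the network between node 1 (A) and node 0 (B) by series/parallel combination:
  Rp1 = R1 ‖ R2 ‖ R3 (parallel, all between nodes 0 and 1) = 1/(1/750 + 1/47 + 1/130) = 33 Ω
R_th = 33 Ω
I_n = V_th/R_th = 0.66/33 = 0.02 A, and R_n = R_th = 33 Ω

Final answer: I_n = 0.02 A, R_n = 33 Ω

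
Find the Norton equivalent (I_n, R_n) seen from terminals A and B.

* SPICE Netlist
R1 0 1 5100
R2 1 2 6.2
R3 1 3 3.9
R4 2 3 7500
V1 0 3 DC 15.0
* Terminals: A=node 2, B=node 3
Find the Thévenin equivalent first; then I_n = V_th/R_th and R_n = R_th.
Step 1 — V_th is the open-circuit voltage V_A - V_B (nothing connected across the terminals).
Nodal analysis, taking node 3 as the 0 V reference.
Source V1 fixes V_0 = 15 V.
KCL at each unknown node (sum of currents leaving = 0; resistances in Ω):
  Node 1: (V_1 - 15)/5100 + (V_1 - V_2)/6.2 + (V_1 - 0)/3.9 = 0
  Node 2: (V_2 - V_1)/6.2 + (V_2 - 0)/7500 = 0
Collecting terms (coefficients in siemens):
  0.4179·V_1 - 0.1613·V_2 = 0.002941
  0.1614·V_2 - 0.1613·V_1 = 0
Determinant D = (0.4179)(0.1614) - (-0.1613)(-0.1613) = 0.04144
V_1 = [(0.002941)(0.1614) - (-0.1613)(0)]/D = 0.01146 V
V_2 = [(0.4179)(0) - (0.002941)(-0.1613)]/D = 0.01145 V
V_th = V_2 - V_3 = 0.01145 - 0 = 0.01145 V
Step 2 — R_th: zero the source — replace V1 by a short circuit (node 3 merges into node 0) — and find the resistance seen between A (node 2) and B (node 0).
Reduce the network between node 2 (A) and node 0 (B) by series/parallel combination:
  Rp1 = R1 ‖ R3 (parallel, both between nodes 0 and 1) = 1/(1/5100 + 1/3.9) = 3.897 Ω
  Rs1 = R2 + Rp1 (series, joined only at node 1) = 6.2 + 3.897 = 10.1 Ω
  Rp2 = R4 ‖ Rs1 (parallel, both between nodes 0 and 2) = 1/(1/7500 + 1/10.1) = 10.08 Ω
R_th = 10.08 Ω
I_n = V_th/R_th = 0.01145/10.08 = 0.001135 A, and R_n = R_th = 10.08 Ω

Final answer: I_n = 0.001135 A, R_n = 10.08 Ω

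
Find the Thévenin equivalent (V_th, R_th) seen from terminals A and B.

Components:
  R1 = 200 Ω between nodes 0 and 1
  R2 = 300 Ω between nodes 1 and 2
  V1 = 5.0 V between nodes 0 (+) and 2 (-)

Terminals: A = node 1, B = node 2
Step 1 — V_th is the open-circuit voltage V_A - V_B (nothing connected across the terminals).
Nodal analysis, taking node 2 as the 0 V reference.
Source V1 fixes V_0 = 5 V.
KCL at each unknown node (sum of currents leaving = 0; resistances in Ω):
  Node 1: (V_1 - 5)/200 + (V_1 - 0)/300 = 0
Collecting terms: 0.008333 × V_1 = 0.025  =>  V_1 = 3 V
V_th = V_1 - V_2 = 3 - 0 = 3 V
Step 2 — R_th: zero the source — replace V1 by a short circuit (node 2 merges into node 0) — and find the resistance seen between A (node 1) and B (node 0).
Reduce the network between node 1 (A) and node 0 (B) by series/parallel combination:
  Rp1 = R1 ‖ R2 (parallel, both between nodes 0 and 1) = 1/(1/200 + 1/300) = 120 Ω
R_th = 120 Ω

Final answer: V_th = 3 V, R_th = 120 Ω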